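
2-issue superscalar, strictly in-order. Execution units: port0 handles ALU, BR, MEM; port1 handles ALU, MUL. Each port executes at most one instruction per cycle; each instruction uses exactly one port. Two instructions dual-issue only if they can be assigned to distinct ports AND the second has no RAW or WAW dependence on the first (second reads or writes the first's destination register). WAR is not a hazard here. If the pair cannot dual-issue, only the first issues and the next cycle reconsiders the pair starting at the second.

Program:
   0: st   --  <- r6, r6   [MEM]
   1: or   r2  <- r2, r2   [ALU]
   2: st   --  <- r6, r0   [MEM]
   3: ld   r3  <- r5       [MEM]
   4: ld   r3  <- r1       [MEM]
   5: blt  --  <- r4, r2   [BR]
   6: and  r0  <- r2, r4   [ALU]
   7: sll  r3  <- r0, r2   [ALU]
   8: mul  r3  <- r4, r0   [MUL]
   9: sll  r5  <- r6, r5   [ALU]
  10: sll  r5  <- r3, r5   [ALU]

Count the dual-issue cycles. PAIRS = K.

PAIRS = 3

t=0 i0+i1:st.MEM/or.ALU ; pair
t=1 i2:st.MEM ; no-port MEM/MEM
t=2 i3:ld.MEM ; no-port MEM/MEM
t=3 i4:ld.MEM ; no-port MEM/BR
t=4 i5+i6:blt.BR/and.ALU ; pair
t=5 i7:sll.ALU ; WAW r3
t=6 i8+i9:mul.MUL/sll.ALU ; pair
t=7 i10:sll.ALU ; tail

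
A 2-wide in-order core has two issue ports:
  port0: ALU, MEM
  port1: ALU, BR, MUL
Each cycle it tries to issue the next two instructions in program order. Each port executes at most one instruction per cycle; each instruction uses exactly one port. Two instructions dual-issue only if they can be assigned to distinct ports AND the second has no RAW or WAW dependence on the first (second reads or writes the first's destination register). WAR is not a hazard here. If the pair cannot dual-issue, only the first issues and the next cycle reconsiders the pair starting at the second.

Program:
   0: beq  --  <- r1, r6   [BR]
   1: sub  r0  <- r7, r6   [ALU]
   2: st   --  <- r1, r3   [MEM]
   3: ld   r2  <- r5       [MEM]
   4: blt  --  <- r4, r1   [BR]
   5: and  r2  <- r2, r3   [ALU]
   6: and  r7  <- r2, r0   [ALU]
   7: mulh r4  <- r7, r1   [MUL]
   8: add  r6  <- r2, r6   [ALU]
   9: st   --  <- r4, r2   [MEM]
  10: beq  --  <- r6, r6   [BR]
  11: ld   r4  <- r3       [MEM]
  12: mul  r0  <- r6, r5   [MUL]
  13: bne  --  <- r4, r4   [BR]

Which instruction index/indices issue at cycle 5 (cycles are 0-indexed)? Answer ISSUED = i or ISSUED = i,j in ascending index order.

[0] i0&i1  beq.BR sub.ALU  -- 2-wide
[1] i2  st.MEM  -- no-port MEM/MEM
[2] i3&i4  ld.MEM blt.BR  -- 2-wide
[3] i5  and.ALU  -- RAW r2
[4] i6  and.ALU  -- RAW r7
[5] i7&i8  mulh.MUL add.ALU  -- 2-wide
[6] i9&i10  st.MEM beq.BR  -- 2-wide
[7] i11&i12  ld.MEM mul.MUL  -- 2-wide
[8] i13  bne.BR  -- tail

ISSUED = 7,8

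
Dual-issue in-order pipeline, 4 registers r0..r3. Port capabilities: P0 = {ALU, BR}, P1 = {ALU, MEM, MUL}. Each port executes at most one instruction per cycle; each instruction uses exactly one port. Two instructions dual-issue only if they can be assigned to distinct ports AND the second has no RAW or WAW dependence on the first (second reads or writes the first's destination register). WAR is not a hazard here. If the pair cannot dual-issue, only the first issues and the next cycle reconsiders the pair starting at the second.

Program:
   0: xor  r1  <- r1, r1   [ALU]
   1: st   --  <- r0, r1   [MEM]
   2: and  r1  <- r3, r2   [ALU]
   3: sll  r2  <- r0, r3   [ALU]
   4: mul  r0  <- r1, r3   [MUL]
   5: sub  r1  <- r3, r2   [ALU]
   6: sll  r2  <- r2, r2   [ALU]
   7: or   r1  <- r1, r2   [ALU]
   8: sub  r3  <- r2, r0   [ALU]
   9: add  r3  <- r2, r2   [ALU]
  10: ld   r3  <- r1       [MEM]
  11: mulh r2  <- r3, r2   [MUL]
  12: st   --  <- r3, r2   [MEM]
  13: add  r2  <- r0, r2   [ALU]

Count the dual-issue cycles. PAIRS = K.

PAIRS = 5

0. xor.ALU @i0  | RAW r1
1. st.MEM and.ALU @i1+i2  | pair
2. sll.ALU mul.MUL @i3+i4  | pair
3. sub.ALU sll.ALU @i5+i6  | pair
4. or.ALU sub.ALU @i7+i8  | pair
5. add.ALU @i9  | WAW r3
6. ld.MEM @i10  | no-port MEM/MUL
7. mulh.MUL @i11  | no-port MUL/MEM
8. st.MEM add.ALU @i12+i13  | pair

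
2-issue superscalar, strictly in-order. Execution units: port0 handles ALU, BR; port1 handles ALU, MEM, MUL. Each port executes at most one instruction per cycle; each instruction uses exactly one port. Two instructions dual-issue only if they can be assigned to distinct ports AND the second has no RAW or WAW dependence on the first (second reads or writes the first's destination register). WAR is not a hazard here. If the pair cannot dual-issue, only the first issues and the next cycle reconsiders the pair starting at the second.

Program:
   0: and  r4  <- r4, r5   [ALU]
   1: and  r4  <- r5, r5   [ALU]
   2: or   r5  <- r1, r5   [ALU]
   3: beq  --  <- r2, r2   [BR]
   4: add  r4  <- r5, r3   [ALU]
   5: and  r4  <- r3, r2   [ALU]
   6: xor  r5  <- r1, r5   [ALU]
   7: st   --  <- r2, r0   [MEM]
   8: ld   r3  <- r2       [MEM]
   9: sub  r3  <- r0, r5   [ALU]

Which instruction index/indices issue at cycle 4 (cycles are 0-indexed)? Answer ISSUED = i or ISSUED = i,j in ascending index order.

#0 head=0: and i0 WAW r4
#1 head=1: and/or i1+i2 dual
#2 head=3: beq/add i3+i4 dual
#3 head=5: and/xor i5+i6 dual
#4 head=7: st i7 no-port MEM/MEM
#5 head=8: ld i8 WAW r3
#6 head=9: sub i9 tail

ISSUED = 7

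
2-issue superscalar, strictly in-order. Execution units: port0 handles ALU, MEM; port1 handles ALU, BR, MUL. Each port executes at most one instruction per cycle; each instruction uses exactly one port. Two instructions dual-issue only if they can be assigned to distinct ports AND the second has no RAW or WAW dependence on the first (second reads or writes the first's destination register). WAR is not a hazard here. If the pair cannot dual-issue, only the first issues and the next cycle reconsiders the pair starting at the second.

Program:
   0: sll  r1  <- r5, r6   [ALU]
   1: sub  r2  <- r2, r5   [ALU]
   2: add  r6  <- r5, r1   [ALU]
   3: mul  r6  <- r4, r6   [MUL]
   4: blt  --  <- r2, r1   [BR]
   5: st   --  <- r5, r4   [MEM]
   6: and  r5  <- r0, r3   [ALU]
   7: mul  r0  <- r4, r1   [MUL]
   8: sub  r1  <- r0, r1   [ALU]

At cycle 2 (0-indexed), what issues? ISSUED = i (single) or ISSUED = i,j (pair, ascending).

ISSUED = 3

  cy0 -> i0,i1 (sll.ALU sub.ALU) pair
  cy1 -> i2 (add.ALU) RAW+WAW r6
  cy2 -> i3 (mul.MUL) no-port MUL/BR
  cy3 -> i4,i5 (blt.BR st.MEM) pair
  cy4 -> i6,i7 (and.ALU mul.MUL) pair
  cy5 -> i8 (sub.ALU) tail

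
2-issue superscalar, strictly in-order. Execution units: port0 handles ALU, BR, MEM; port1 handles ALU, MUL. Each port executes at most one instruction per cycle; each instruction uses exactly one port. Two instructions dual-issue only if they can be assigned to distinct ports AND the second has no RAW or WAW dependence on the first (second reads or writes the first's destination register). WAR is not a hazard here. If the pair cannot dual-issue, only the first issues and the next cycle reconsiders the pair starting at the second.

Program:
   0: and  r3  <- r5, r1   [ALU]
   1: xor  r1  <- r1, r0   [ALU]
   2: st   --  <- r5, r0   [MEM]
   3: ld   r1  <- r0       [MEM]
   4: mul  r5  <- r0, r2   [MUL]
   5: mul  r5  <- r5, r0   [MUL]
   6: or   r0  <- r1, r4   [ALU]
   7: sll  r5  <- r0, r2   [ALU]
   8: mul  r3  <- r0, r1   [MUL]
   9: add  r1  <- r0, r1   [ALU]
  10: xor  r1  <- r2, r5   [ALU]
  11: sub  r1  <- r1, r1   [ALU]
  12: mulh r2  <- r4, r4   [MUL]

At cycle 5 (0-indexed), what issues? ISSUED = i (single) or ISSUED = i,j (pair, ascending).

ISSUED = 9

#0 head=0: and/xor i0&i1 dual
#1 head=2: st i2 no-port MEM/MEM
#2 head=3: ld/mul i3&i4 dual
#3 head=5: mul/or i5&i6 dual
#4 head=7: sll/mul i7&i8 dual
#5 head=9: add i9 WAW r1
#6 head=10: xor i10 RAW+WAW r1
#7 head=11: sub/mulh i11&i12 dual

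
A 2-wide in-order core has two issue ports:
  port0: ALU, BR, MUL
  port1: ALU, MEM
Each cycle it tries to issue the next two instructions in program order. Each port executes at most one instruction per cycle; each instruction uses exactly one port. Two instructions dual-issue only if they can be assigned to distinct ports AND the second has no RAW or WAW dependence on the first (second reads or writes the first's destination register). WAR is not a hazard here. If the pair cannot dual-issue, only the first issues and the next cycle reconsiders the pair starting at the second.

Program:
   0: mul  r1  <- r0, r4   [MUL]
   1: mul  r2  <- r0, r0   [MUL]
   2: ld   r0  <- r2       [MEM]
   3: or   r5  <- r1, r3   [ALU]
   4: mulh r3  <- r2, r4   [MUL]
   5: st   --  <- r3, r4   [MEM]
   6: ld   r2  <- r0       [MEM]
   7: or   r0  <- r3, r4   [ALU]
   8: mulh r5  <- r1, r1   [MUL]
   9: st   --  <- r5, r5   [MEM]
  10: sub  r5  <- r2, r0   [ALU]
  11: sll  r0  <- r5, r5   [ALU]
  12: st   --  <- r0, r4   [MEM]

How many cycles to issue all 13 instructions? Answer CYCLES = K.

CYCLES = 10

[0] i0  mul.MUL  -- no-port MUL/MUL
[1] i1  mul.MUL  -- RAW r2
[2] i2+i3  ld.MEM or.ALU  -- pair
[3] i4  mulh.MUL  -- RAW r3
[4] i5  st.MEM  -- no-port MEM/MEM
[5] i6+i7  ld.MEM or.ALU  -- pair
[6] i8  mulh.MUL  -- RAW r5
[7] i9+i10  st.MEM sub.ALU  -- pair
[8] i11  sll.ALU  -- RAW r0
[9] i12  st.MEM  -- tail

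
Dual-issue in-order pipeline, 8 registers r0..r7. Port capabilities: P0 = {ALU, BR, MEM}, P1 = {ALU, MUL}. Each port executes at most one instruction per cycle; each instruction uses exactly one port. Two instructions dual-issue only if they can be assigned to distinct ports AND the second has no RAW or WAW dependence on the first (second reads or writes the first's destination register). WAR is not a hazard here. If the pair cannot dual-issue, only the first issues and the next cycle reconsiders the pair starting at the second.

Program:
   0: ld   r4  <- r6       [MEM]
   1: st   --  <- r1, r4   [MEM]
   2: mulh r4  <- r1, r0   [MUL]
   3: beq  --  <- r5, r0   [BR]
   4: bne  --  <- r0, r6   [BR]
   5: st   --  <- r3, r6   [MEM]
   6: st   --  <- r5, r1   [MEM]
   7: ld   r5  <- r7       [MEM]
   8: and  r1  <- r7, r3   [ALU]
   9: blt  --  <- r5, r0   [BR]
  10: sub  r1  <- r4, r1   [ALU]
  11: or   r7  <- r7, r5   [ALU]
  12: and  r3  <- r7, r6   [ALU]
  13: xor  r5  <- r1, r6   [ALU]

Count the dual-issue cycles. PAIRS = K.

PAIRS = 4

t=0 i0:ld ; no-port MEM/MEM
t=1 i1+i2:st/mulh ; pair
t=2 i3:beq ; no-port BR/BR
t=3 i4:bne ; no-port BR/MEM
t=4 i5:st ; no-port MEM/MEM
t=5 i6:st ; no-port MEM/MEM
t=6 i7+i8:ld/and ; pair
t=7 i9+i10:blt/sub ; pair
t=8 i11:or ; RAW r7
t=9 i12+i13:and/xor ; pair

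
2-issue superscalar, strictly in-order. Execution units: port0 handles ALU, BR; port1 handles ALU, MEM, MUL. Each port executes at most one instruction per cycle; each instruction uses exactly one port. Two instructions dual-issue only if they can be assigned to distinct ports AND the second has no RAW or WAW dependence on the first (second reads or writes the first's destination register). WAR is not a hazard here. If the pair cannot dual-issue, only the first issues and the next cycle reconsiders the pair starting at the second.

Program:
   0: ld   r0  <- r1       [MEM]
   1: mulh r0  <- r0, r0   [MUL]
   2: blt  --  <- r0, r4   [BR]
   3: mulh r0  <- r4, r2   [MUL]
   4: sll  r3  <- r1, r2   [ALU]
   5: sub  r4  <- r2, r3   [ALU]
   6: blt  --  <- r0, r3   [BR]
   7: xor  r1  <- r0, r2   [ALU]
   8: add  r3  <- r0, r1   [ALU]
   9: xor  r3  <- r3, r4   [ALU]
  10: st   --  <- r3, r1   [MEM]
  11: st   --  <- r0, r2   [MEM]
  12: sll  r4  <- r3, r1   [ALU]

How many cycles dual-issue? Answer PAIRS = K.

[0] i0  ld.MEM  -- no-port MEM/MUL
[1] i1  mulh.MUL  -- RAW r0
[2] i2&i3  blt.BR/mulh.MUL  -- dual
[3] i4  sll.ALU  -- RAW r3
[4] i5&i6  sub.ALU/blt.BR  -- dual
[5] i7  xor.ALU  -- RAW r1
[6] i8  add.ALU  -- RAW+WAW r3
[7] i9  xor.ALU  -- RAW r3
[8] i10  st.MEM  -- no-port MEM/MEM
[9] i11&i12  st.MEM/sll.ALU  -- dual

PAIRS = 3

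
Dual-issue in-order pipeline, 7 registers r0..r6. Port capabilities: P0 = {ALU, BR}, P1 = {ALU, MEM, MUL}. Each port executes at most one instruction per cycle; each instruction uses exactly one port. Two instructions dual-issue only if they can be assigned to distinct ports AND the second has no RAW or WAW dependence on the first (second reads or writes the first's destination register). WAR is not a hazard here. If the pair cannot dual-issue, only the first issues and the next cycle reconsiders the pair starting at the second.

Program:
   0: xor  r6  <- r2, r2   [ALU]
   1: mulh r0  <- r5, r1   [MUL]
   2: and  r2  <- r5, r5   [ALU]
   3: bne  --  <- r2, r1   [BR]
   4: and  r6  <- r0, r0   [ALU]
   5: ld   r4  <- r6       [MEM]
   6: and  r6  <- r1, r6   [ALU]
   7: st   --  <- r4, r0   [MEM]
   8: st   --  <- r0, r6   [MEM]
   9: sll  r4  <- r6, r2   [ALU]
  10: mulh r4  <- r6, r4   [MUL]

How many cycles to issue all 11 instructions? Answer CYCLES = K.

c0: i0+i1 xor.ALU mulh.MUL  dual
c1: i2 and.ALU  RAW r2
c2: i3+i4 bne.BR and.ALU  dual
c3: i5+i6 ld.MEM and.ALU  dual
c4: i7 st.MEM  no-port MEM/MEM
c5: i8+i9 st.MEM sll.ALU  dual
c6: i10 mulh.MUL  tail

CYCLES = 7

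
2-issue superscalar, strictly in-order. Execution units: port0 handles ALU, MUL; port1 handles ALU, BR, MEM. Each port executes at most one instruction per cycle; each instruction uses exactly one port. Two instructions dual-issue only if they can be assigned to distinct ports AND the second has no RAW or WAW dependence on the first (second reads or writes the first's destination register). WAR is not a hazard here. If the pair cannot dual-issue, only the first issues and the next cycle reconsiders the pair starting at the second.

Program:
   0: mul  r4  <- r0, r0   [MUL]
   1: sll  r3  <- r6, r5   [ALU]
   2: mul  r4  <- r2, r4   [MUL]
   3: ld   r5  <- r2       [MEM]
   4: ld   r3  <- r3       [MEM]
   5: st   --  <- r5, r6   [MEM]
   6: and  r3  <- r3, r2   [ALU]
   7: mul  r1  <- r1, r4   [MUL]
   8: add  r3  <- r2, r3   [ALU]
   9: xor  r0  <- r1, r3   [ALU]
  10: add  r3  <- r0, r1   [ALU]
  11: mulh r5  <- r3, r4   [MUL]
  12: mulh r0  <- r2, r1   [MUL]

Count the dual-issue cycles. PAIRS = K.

PAIRS = 4

0. mul sll @i0&i1  | pair
1. mul ld @i2&i3  | pair
2. ld @i4  | no-port MEM/MEM
3. st and @i5&i6  | pair
4. mul add @i7&i8  | pair
5. xor @i9  | RAW r0
6. add @i10  | RAW r3
7. mulh @i11  | no-port MUL/MUL
8. mulh @i12  | tail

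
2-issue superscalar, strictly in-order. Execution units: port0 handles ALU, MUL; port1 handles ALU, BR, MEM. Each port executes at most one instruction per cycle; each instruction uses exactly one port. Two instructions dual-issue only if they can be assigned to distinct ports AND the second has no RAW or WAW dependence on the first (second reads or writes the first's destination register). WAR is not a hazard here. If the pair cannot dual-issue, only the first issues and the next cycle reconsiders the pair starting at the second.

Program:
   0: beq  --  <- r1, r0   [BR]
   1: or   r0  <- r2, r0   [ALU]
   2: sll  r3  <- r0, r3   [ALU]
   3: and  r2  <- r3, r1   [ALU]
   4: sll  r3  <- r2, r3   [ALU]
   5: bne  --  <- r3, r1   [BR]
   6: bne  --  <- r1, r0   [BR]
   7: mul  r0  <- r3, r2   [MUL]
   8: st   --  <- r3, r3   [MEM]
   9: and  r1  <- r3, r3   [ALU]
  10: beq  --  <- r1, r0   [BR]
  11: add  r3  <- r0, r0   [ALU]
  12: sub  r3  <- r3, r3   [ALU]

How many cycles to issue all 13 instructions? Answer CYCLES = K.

#0 head=0: beq.BR;or.ALU i0/i1 dual
#1 head=2: sll.ALU i2 RAW r3
#2 head=3: and.ALU i3 RAW r2
#3 head=4: sll.ALU i4 RAW r3
#4 head=5: bne.BR i5 no-port BR/BR
#5 head=6: bne.BR;mul.MUL i6/i7 dual
#6 head=8: st.MEM;and.ALU i8/i9 dual
#7 head=10: beq.BR;add.ALU i10/i11 dual
#8 head=12: sub.ALU i12 tail

CYCLES = 9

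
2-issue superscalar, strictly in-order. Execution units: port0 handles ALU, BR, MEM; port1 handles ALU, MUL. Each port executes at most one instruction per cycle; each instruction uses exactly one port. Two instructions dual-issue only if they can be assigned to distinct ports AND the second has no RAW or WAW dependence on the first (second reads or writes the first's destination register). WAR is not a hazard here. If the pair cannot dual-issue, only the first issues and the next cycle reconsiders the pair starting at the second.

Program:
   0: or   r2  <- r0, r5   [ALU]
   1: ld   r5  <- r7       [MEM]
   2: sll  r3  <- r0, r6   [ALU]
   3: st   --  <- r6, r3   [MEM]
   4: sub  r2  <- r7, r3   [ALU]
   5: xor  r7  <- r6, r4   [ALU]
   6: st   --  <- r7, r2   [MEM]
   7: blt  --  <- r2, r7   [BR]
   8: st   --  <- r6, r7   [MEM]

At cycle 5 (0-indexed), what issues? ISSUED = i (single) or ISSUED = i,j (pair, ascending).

ISSUED = 7

[0] i0&i1  or.ALU/ld.MEM  -- pair
[1] i2  sll.ALU  -- RAW r3
[2] i3&i4  st.MEM/sub.ALU  -- pair
[3] i5  xor.ALU  -- RAW r7
[4] i6  st.MEM  -- no-port MEM/BR
[5] i7  blt.BR  -- no-port BR/MEM
[6] i8  st.MEM  -- tail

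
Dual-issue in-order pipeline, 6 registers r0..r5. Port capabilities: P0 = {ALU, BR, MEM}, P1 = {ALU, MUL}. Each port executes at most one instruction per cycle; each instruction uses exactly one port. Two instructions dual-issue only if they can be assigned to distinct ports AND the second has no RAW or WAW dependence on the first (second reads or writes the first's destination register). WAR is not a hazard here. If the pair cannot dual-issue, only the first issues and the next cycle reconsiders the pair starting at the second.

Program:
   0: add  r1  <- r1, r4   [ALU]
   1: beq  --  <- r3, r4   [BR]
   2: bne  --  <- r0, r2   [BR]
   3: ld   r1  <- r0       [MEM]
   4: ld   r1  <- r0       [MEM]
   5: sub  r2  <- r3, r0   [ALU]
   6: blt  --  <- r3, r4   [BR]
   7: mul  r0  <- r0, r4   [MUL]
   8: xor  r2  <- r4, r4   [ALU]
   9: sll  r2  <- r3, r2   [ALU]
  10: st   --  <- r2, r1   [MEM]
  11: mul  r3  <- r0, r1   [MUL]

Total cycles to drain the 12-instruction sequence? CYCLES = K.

c0: i0,i1 add.ALU;beq.BR  dual
c1: i2 bne.BR  no-port BR/MEM
c2: i3 ld.MEM  no-port MEM/MEM
c3: i4,i5 ld.MEM;sub.ALU  dual
c4: i6,i7 blt.BR;mul.MUL  dual
c5: i8 xor.ALU  RAW+WAW r2
c6: i9 sll.ALU  RAW r2
c7: i10,i11 st.MEM;mul.MUL  dual

CYCLES = 8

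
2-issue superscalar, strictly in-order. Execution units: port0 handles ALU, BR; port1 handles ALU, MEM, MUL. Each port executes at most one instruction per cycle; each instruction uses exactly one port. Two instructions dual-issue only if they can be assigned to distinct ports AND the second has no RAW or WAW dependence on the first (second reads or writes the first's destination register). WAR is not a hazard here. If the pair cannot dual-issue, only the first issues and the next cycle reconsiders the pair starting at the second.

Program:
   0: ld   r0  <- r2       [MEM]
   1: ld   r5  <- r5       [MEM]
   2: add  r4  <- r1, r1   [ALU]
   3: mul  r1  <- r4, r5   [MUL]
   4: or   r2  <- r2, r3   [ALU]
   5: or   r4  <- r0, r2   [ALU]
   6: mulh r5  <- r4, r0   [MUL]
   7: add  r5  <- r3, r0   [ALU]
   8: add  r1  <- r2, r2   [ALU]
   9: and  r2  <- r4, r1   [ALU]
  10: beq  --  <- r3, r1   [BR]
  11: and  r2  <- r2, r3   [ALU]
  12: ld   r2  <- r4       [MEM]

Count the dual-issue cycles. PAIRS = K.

t=0 i0:ld ; no-port MEM/MEM
t=1 i1/i2:ld+add ; dual
t=2 i3/i4:mul+or ; dual
t=3 i5:or ; RAW r4
t=4 i6:mulh ; WAW r5
t=5 i7/i8:add+add ; dual
t=6 i9/i10:and+beq ; dual
t=7 i11:and ; WAW r2
t=8 i12:ld ; tail

PAIRS = 4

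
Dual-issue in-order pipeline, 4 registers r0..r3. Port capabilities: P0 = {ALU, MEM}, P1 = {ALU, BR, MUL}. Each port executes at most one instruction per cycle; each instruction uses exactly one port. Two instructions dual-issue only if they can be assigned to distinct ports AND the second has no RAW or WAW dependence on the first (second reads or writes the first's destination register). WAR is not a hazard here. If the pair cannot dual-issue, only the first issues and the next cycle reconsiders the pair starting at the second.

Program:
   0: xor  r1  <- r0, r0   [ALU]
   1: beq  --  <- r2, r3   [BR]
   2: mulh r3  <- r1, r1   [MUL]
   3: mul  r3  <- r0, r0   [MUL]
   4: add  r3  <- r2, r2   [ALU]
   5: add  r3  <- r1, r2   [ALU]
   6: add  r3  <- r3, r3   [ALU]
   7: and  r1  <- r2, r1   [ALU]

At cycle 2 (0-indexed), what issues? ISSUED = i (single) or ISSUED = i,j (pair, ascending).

ISSUED = 3

0. xor+beq @i0&i1  | 2-wide
1. mulh @i2  | no-port MUL/MUL
2. mul @i3  | WAW r3
3. add @i4  | WAW r3
4. add @i5  | RAW+WAW r3
5. add+and @i6&i7  | 2-wide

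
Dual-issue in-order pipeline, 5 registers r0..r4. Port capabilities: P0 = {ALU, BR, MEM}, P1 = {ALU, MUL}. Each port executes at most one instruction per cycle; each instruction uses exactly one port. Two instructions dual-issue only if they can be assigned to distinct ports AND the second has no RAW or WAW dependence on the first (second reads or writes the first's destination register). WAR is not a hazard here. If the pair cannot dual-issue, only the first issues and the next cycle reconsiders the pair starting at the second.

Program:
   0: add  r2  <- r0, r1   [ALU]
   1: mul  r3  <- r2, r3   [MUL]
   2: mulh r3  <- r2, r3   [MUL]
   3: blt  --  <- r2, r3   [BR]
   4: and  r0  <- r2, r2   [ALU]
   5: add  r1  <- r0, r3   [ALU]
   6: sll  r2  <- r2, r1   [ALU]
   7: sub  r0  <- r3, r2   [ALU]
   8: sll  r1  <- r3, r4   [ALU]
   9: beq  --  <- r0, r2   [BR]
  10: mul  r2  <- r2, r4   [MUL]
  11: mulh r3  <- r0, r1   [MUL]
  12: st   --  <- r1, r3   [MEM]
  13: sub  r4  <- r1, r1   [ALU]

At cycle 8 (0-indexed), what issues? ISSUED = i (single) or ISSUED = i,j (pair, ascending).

  cy0 -> i0 (add) RAW r2
  cy1 -> i1 (mul) no-port MUL/MUL
  cy2 -> i2 (mulh) RAW r3
  cy3 -> i3+i4 (blt+and) 2-wide
  cy4 -> i5 (add) RAW r1
  cy5 -> i6 (sll) RAW r2
  cy6 -> i7+i8 (sub+sll) 2-wide
  cy7 -> i9+i10 (beq+mul) 2-wide
  cy8 -> i11 (mulh) RAW r3
  cy9 -> i12+i13 (st+sub) 2-wide

ISSUED = 11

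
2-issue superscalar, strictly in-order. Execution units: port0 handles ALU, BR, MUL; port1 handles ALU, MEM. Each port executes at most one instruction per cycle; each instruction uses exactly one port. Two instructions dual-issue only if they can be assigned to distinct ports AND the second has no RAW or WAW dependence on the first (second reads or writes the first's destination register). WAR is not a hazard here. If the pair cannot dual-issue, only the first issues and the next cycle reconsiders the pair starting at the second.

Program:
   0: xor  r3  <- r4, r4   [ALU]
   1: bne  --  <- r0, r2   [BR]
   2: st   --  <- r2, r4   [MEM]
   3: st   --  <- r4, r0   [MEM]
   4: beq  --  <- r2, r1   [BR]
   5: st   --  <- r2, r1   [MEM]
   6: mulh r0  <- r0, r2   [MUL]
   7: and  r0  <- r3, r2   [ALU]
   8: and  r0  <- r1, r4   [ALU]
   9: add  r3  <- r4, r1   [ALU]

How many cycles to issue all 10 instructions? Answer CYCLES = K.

CYCLES = 6

  cy0 -> i0&i1 (xor+bne) 2-wide
  cy1 -> i2 (st) no-port MEM/MEM
  cy2 -> i3&i4 (st+beq) 2-wide
  cy3 -> i5&i6 (st+mulh) 2-wide
  cy4 -> i7 (and) WAW r0
  cy5 -> i8&i9 (and+add) 2-wide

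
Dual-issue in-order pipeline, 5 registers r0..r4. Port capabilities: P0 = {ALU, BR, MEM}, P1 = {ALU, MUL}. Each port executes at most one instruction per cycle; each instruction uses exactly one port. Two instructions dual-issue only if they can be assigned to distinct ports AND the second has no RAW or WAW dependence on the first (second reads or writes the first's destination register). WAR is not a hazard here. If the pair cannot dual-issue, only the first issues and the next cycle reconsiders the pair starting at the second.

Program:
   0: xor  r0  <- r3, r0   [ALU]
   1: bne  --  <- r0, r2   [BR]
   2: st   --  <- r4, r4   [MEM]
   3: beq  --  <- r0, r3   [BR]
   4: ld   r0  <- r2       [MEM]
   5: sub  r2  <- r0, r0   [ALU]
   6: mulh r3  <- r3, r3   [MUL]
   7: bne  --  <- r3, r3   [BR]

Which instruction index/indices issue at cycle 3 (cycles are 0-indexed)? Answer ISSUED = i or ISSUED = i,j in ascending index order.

  cy0 -> i0 (xor.ALU) RAW r0
  cy1 -> i1 (bne.BR) no-port BR/MEM
  cy2 -> i2 (st.MEM) no-port MEM/BR
  cy3 -> i3 (beq.BR) no-port BR/MEM
  cy4 -> i4 (ld.MEM) RAW r0
  cy5 -> i5/i6 (sub.ALU;mulh.MUL) pair
  cy6 -> i7 (bne.BR) tail

ISSUED = 3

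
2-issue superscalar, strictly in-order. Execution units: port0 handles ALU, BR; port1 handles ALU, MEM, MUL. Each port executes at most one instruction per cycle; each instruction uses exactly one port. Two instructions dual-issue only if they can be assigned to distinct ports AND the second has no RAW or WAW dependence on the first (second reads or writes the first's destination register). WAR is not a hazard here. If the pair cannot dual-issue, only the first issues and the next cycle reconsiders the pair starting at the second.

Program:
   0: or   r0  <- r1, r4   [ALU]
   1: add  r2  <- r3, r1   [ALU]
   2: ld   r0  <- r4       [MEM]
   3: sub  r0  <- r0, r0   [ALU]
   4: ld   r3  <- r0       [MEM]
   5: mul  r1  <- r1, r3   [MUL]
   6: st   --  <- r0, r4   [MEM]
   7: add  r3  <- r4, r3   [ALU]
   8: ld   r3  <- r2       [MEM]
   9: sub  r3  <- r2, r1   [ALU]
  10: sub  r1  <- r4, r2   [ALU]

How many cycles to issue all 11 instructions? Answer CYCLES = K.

#0 head=0: or/add i0/i1 2-wide
#1 head=2: ld i2 RAW+WAW r0
#2 head=3: sub i3 RAW r0
#3 head=4: ld i4 no-port MEM/MUL
#4 head=5: mul i5 no-port MUL/MEM
#5 head=6: st/add i6/i7 2-wide
#6 head=8: ld i8 WAW r3
#7 head=9: sub/sub i9/i10 2-wide

CYCLES = 8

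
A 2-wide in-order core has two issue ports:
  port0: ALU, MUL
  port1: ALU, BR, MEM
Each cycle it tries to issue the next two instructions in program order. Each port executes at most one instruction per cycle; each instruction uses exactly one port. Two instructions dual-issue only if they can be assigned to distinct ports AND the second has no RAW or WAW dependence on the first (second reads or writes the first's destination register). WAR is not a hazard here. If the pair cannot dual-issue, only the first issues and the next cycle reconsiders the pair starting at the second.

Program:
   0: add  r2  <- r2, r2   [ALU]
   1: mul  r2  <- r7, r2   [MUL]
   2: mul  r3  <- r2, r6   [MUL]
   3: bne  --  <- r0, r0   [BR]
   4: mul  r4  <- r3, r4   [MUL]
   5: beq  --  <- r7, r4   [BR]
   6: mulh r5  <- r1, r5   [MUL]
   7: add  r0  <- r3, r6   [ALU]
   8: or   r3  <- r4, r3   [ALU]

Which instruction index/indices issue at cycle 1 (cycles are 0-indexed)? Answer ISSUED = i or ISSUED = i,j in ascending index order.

ISSUED = 1

  cy0 -> i0 (add.ALU) RAW+WAW r2
  cy1 -> i1 (mul.MUL) no-port MUL/MUL
  cy2 -> i2&i3 (mul.MUL/bne.BR) pair
  cy3 -> i4 (mul.MUL) RAW r4
  cy4 -> i5&i6 (beq.BR/mulh.MUL) pair
  cy5 -> i7&i8 (add.ALU/or.ALU) pair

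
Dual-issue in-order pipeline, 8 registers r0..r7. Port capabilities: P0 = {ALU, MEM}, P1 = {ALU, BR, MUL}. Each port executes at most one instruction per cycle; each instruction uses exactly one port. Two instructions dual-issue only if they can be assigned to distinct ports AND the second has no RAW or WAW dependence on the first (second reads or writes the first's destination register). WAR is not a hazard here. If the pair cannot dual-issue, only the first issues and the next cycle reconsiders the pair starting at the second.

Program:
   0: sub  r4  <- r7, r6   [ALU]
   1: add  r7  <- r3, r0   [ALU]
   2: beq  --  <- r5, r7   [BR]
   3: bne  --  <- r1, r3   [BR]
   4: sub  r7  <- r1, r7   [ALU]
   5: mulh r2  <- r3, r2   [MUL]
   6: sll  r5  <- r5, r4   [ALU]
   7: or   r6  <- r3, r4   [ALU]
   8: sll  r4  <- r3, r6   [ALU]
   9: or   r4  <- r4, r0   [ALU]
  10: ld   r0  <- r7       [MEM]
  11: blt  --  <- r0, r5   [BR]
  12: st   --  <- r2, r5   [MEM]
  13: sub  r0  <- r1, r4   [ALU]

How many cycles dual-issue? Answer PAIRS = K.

#0 head=0: sub+add i0+i1 pair
#1 head=2: beq i2 no-port BR/BR
#2 head=3: bne+sub i3+i4 pair
#3 head=5: mulh+sll i5+i6 pair
#4 head=7: or i7 RAW r6
#5 head=8: sll i8 RAW+WAW r4
#6 head=9: or+ld i9+i10 pair
#7 head=11: blt+st i11+i12 pair
#8 head=13: sub i13 tail

PAIRS = 5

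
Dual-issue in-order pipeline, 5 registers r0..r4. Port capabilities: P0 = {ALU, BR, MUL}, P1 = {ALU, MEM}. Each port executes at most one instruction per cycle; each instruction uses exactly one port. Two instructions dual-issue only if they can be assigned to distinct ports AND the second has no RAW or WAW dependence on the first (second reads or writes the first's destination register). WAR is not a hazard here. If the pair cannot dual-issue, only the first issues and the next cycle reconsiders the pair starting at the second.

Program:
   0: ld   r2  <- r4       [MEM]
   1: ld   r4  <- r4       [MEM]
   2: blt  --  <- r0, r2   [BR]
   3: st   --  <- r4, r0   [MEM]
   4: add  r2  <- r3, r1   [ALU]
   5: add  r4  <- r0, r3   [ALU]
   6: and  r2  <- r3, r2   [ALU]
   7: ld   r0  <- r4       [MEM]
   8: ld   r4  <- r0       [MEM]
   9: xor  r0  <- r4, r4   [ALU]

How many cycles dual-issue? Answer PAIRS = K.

  cy0 -> i0 (ld) no-port MEM/MEM
  cy1 -> i1/i2 (ld/blt) dual
  cy2 -> i3/i4 (st/add) dual
  cy3 -> i5/i6 (add/and) dual
  cy4 -> i7 (ld) no-port MEM/MEM
  cy5 -> i8 (ld) RAW r4
  cy6 -> i9 (xor) tail

PAIRS = 3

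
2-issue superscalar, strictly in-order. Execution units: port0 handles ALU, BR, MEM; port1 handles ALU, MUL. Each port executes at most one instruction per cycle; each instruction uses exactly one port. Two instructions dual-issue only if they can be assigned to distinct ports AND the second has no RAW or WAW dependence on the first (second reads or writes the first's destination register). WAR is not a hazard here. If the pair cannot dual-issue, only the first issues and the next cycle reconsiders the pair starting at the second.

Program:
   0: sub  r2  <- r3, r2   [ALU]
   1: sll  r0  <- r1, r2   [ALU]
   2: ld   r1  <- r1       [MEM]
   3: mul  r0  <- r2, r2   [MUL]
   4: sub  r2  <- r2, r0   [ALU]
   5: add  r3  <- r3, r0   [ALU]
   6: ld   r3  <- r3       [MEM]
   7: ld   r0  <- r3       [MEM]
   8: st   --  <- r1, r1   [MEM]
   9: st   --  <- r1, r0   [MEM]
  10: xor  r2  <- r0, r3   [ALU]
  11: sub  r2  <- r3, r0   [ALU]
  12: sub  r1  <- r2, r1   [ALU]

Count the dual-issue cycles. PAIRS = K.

c0: i0 sub.ALU  RAW r2
c1: i1&i2 sll.ALU;ld.MEM  2-wide
c2: i3 mul.MUL  RAW r0
c3: i4&i5 sub.ALU;add.ALU  2-wide
c4: i6 ld.MEM  no-port MEM/MEM
c5: i7 ld.MEM  no-port MEM/MEM
c6: i8 st.MEM  no-port MEM/MEM
c7: i9&i10 st.MEM;xor.ALU  2-wide
c8: i11 sub.ALU  RAW r2
c9: i12 sub.ALU  tail

PAIRS = 3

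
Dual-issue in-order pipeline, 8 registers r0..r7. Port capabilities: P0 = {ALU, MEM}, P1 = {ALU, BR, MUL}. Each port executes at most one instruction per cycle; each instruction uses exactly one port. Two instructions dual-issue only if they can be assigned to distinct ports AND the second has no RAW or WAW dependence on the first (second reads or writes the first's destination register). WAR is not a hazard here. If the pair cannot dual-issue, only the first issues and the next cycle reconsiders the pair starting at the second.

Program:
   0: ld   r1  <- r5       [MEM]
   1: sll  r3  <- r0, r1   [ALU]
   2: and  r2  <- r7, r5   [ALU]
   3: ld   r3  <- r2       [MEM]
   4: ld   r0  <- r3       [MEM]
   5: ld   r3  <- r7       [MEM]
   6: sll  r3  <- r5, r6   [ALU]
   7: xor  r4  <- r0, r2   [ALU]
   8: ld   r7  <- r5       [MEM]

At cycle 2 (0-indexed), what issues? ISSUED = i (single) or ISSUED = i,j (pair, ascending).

ISSUED = 3

  cy0 -> i0 (ld.MEM) RAW r1
  cy1 -> i1/i2 (sll.ALU/and.ALU) 2-wide
  cy2 -> i3 (ld.MEM) no-port MEM/MEM
  cy3 -> i4 (ld.MEM) no-port MEM/MEM
  cy4 -> i5 (ld.MEM) WAW r3
  cy5 -> i6/i7 (sll.ALU/xor.ALU) 2-wide
  cy6 -> i8 (ld.MEM) tail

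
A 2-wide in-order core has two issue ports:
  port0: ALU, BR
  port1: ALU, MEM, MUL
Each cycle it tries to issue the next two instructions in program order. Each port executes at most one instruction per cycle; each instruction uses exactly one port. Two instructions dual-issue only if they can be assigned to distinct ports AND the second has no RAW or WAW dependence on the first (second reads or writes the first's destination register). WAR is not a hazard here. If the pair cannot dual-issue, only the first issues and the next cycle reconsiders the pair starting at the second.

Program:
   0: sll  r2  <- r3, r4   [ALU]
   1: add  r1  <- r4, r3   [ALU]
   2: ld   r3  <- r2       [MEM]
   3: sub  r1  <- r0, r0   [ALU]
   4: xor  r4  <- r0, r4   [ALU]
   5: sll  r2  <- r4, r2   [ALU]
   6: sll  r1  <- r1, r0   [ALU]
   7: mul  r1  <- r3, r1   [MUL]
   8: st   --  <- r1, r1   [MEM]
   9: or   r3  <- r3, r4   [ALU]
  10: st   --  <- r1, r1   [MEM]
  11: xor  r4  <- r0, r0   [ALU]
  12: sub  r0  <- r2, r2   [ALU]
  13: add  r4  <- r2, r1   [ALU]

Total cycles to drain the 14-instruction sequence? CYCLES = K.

t=0 i0&i1:sll/add ; 2-wide
t=1 i2&i3:ld/sub ; 2-wide
t=2 i4:xor ; RAW r4
t=3 i5&i6:sll/sll ; 2-wide
t=4 i7:mul ; no-port MUL/MEM
t=5 i8&i9:st/or ; 2-wide
t=6 i10&i11:st/xor ; 2-wide
t=7 i12&i13:sub/add ; 2-wide

CYCLES = 8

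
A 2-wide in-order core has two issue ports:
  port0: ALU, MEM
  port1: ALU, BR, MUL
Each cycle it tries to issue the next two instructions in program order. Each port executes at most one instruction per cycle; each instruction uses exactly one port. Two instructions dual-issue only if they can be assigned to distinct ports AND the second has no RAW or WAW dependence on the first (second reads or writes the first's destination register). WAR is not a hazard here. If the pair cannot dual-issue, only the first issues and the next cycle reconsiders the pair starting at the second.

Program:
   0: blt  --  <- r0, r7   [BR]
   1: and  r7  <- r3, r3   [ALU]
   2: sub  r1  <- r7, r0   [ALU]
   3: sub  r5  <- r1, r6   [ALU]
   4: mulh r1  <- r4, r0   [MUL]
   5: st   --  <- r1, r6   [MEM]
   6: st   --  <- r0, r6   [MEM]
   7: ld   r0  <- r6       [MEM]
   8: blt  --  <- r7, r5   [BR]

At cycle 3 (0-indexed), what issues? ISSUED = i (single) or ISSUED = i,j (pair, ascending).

ISSUED = 5

t=0 i0/i1:blt.BR and.ALU ; pair
t=1 i2:sub.ALU ; RAW r1
t=2 i3/i4:sub.ALU mulh.MUL ; pair
t=3 i5:st.MEM ; no-port MEM/MEM
t=4 i6:st.MEM ; no-port MEM/MEM
t=5 i7/i8:ld.MEM blt.BR ; pair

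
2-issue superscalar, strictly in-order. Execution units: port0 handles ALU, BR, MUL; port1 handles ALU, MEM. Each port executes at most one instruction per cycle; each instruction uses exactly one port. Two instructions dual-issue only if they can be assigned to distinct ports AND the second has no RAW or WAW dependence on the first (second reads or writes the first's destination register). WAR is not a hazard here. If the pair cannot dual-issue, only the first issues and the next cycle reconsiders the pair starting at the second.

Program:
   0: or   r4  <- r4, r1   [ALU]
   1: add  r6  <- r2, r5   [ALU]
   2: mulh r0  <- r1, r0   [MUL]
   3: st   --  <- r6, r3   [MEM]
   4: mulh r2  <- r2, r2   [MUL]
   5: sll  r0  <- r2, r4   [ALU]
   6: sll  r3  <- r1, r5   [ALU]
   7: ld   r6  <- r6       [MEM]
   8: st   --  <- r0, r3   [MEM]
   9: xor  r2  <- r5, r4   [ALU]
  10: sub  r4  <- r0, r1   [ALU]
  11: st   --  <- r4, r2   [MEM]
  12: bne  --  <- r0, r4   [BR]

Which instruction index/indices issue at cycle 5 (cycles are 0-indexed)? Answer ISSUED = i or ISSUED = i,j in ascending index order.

ISSUED = 8,9

t=0 i0,i1:or.ALU;add.ALU ; 2-wide
t=1 i2,i3:mulh.MUL;st.MEM ; 2-wide
t=2 i4:mulh.MUL ; RAW r2
t=3 i5,i6:sll.ALU;sll.ALU ; 2-wide
t=4 i7:ld.MEM ; no-port MEM/MEM
t=5 i8,i9:st.MEM;xor.ALU ; 2-wide
t=6 i10:sub.ALU ; RAW r4
t=7 i11,i12:st.MEM;bne.BR ; 2-wide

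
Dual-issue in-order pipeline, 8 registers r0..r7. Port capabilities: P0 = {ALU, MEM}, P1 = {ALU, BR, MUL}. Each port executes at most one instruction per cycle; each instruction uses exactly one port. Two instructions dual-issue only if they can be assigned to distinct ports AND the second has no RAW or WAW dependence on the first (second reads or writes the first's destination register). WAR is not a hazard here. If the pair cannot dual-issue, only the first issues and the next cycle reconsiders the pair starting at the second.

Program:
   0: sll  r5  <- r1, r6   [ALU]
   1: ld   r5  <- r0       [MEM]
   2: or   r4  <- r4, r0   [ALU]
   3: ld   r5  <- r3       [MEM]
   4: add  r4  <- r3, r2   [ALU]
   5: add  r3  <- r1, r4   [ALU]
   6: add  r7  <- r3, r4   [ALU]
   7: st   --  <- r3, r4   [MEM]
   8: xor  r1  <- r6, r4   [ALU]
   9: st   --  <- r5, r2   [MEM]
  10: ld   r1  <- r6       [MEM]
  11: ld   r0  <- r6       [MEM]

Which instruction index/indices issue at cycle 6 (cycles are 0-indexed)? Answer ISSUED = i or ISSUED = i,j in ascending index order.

c0: i0 sll.ALU  WAW r5
c1: i1/i2 ld.MEM;or.ALU  2-wide
c2: i3/i4 ld.MEM;add.ALU  2-wide
c3: i5 add.ALU  RAW r3
c4: i6/i7 add.ALU;st.MEM  2-wide
c5: i8/i9 xor.ALU;st.MEM  2-wide
c6: i10 ld.MEM  no-port MEM/MEM
c7: i11 ld.MEM  tail

ISSUED = 10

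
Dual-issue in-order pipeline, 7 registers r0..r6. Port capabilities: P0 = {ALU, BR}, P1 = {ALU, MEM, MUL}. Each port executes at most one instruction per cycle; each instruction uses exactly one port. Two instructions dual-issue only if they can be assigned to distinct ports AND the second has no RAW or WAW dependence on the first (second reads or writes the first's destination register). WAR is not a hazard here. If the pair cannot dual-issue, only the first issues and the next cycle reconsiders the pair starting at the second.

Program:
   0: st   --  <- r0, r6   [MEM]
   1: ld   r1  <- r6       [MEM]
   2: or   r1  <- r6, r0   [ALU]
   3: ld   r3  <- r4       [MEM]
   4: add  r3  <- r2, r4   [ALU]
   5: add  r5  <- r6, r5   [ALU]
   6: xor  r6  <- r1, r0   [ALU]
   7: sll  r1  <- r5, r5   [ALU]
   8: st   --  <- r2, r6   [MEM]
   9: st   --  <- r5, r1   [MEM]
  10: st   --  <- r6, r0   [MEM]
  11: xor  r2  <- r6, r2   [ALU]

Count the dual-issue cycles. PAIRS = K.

PAIRS = 4

[0] i0  st.MEM  -- no-port MEM/MEM
[1] i1  ld.MEM  -- WAW r1
[2] i2/i3  or.ALU ld.MEM  -- dual
[3] i4/i5  add.ALU add.ALU  -- dual
[4] i6/i7  xor.ALU sll.ALU  -- dual
[5] i8  st.MEM  -- no-port MEM/MEM
[6] i9  st.MEM  -- no-port MEM/MEM
[7] i10/i11  st.MEM xor.ALU  -- dual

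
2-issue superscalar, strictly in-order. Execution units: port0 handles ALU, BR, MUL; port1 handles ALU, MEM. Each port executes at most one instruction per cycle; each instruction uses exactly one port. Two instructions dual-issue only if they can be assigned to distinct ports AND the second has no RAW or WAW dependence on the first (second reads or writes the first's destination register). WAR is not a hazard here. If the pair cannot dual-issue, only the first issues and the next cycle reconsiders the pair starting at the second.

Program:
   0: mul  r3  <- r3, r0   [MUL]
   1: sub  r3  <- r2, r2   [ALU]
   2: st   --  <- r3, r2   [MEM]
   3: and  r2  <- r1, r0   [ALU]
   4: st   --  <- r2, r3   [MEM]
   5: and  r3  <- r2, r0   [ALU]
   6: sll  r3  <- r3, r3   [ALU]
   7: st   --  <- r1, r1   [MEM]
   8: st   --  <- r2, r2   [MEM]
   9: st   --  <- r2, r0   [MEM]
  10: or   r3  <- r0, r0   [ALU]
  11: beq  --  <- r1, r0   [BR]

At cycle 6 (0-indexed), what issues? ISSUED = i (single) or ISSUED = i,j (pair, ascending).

ISSUED = 9,10

0. mul @i0  | WAW r3
1. sub @i1  | RAW r3
2. st and @i2,i3  | dual
3. st and @i4,i5  | dual
4. sll st @i6,i7  | dual
5. st @i8  | no-port MEM/MEM
6. st or @i9,i10  | dual
7. beq @i11  | tail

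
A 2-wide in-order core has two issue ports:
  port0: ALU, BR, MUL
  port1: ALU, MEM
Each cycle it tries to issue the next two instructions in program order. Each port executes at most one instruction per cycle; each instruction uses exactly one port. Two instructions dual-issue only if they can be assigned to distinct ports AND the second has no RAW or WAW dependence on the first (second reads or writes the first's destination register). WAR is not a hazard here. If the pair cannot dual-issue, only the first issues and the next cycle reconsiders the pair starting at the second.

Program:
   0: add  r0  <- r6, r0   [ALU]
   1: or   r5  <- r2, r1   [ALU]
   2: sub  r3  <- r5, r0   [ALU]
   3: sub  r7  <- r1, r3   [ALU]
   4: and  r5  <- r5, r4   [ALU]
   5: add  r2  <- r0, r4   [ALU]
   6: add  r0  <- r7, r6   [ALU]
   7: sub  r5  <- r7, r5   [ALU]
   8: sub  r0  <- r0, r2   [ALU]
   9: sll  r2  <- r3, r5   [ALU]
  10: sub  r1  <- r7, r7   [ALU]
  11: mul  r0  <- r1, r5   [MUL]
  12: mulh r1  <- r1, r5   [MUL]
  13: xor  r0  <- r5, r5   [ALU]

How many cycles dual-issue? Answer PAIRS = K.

t=0 i0/i1:add.ALU;or.ALU ; pair
t=1 i2:sub.ALU ; RAW r3
t=2 i3/i4:sub.ALU;and.ALU ; pair
t=3 i5/i6:add.ALU;add.ALU ; pair
t=4 i7/i8:sub.ALU;sub.ALU ; pair
t=5 i9/i10:sll.ALU;sub.ALU ; pair
t=6 i11:mul.MUL ; no-port MUL/MUL
t=7 i12/i13:mulh.MUL;xor.ALU ; pair

PAIRS = 6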